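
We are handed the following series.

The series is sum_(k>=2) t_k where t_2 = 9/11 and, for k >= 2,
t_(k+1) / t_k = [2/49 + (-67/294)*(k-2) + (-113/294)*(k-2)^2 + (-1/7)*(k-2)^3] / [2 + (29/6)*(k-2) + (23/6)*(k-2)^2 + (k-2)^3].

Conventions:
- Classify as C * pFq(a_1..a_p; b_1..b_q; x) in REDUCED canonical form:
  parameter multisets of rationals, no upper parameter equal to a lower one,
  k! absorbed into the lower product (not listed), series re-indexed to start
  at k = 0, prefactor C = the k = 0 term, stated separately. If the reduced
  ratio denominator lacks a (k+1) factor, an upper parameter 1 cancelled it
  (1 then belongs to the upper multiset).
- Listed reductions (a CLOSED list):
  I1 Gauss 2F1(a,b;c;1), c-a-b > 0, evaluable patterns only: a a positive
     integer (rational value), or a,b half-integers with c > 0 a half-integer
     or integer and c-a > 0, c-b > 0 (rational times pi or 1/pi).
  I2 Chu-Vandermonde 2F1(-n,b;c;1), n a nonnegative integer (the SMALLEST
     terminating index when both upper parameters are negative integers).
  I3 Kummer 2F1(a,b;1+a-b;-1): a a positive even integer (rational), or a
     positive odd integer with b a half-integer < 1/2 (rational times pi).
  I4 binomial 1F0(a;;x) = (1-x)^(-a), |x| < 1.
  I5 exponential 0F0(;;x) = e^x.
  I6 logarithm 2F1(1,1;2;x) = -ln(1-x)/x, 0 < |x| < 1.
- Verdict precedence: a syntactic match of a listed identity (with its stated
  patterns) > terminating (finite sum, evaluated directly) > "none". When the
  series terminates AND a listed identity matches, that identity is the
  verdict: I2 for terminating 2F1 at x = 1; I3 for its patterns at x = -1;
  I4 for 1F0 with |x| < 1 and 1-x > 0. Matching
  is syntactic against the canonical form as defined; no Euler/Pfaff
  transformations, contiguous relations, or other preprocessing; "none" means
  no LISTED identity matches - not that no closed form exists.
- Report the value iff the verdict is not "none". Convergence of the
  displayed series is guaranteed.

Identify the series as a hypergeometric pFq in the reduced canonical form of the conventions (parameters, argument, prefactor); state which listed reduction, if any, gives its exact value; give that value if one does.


Prefactor 9/11, argument -1/7: 1F0 with upper {-1/7} over lower {-}. Verdict (x = -1/7): binomial (I4) applies (the 1F0 binomial series: exponent 1/7, x = -1/7). Value: (9/11) * (8/7)^(1/7).

Key observation: from the first term 9/11: cancel k + 3/2 from the displayed ratio first; then C = 9/11.
Term ratio: r(k) = (-1/7) * (k-1/7) / [(k+1)] - rational; roots negated = parameters, x = (-1/7), C = 9/11.


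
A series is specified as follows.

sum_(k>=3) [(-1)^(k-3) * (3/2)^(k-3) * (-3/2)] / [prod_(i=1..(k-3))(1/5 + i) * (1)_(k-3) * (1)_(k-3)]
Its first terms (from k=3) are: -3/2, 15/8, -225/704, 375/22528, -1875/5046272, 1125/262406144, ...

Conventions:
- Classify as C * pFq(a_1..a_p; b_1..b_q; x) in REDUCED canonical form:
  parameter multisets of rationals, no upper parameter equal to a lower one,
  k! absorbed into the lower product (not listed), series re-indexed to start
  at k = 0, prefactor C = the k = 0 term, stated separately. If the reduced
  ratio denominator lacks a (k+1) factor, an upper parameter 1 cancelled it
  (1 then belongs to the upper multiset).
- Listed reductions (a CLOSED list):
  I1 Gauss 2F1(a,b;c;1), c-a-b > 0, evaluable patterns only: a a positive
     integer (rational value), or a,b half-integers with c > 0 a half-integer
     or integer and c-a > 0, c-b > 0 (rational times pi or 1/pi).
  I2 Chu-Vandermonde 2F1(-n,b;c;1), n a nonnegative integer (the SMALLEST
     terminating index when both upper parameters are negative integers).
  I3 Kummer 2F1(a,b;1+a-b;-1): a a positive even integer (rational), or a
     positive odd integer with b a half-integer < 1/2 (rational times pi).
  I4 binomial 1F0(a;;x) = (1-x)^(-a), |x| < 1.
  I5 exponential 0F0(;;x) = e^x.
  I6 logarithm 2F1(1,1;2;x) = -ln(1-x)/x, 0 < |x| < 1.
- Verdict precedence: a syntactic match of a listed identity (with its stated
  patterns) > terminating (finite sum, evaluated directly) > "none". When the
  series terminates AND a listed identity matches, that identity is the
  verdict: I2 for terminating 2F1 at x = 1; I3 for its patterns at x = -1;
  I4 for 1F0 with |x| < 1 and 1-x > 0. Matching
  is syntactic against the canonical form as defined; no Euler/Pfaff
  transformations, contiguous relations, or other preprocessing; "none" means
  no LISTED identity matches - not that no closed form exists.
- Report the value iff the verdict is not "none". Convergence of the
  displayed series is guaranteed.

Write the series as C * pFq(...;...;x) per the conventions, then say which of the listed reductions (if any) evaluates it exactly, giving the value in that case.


Prefactor -3/2, argument -3/2: 0F2 with upper {-} over lower {1, 6/5}. Verdict: none (x = -3/2): each listed identity misses the multisets {-} ; {1, 6/5}.

Structural cue: x = (-3/2) and (1)_k (C = -3/2, x = -3/2) is k! itself.
Step ratio: r(k) = (-3/2) * 1 / [(k+1) (k+6/5) (k+1)] - rational in k, leading ratio (-3/2); with t_0 = -3/2, classification follows.


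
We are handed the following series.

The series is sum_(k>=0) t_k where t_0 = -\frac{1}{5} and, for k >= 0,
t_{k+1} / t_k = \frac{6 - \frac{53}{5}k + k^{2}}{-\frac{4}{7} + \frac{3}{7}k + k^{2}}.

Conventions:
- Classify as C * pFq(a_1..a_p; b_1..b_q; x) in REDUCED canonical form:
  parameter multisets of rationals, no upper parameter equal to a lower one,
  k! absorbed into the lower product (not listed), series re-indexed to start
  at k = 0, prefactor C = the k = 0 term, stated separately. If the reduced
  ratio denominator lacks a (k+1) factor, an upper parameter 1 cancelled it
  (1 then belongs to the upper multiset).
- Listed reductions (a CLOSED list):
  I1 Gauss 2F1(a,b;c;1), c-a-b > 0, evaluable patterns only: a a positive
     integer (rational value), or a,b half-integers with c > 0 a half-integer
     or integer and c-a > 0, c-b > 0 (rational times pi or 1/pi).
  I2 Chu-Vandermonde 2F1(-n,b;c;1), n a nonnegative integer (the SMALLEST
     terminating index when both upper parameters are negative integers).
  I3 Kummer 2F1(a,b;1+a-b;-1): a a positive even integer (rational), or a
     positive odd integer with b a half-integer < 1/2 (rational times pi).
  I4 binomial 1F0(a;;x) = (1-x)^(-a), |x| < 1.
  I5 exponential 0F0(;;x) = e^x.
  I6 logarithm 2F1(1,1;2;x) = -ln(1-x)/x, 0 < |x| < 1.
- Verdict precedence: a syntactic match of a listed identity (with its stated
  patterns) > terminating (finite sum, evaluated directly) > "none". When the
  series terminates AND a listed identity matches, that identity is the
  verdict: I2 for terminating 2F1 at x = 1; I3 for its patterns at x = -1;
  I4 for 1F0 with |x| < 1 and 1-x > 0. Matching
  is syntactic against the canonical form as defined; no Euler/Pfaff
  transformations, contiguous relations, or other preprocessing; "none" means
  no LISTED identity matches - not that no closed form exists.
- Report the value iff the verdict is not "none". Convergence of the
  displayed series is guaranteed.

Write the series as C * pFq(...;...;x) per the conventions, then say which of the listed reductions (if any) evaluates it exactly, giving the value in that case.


x = 1 here; the reduced form reads 2F1, upper {-10, -\frac{3}{5}}, lower {-\frac{4}{7}}, C = -\frac{1}{5}. Verdict at x = 1: Chu-Vandermonde (I2) matches (terminating 2F1 at x = 1 with n = 10, b = -3/5, c = -\frac{4}{7}). Hence: \frac{747230310633158}{9374964599609375}.

Structural cue: with t_0 = -\frac{1}{5}, factor the ratio over Q (C = -1/5, x = 1): negated roots = parameters.
Adjacent-term ratio: r(k) = 1 * (k-10) (k-\frac{3}{5}) / [(k-\frac{4}{7}) (k+1)] - rational in k, leading ratio 1; with t_0 = -\frac{1}{5}, classification follows.


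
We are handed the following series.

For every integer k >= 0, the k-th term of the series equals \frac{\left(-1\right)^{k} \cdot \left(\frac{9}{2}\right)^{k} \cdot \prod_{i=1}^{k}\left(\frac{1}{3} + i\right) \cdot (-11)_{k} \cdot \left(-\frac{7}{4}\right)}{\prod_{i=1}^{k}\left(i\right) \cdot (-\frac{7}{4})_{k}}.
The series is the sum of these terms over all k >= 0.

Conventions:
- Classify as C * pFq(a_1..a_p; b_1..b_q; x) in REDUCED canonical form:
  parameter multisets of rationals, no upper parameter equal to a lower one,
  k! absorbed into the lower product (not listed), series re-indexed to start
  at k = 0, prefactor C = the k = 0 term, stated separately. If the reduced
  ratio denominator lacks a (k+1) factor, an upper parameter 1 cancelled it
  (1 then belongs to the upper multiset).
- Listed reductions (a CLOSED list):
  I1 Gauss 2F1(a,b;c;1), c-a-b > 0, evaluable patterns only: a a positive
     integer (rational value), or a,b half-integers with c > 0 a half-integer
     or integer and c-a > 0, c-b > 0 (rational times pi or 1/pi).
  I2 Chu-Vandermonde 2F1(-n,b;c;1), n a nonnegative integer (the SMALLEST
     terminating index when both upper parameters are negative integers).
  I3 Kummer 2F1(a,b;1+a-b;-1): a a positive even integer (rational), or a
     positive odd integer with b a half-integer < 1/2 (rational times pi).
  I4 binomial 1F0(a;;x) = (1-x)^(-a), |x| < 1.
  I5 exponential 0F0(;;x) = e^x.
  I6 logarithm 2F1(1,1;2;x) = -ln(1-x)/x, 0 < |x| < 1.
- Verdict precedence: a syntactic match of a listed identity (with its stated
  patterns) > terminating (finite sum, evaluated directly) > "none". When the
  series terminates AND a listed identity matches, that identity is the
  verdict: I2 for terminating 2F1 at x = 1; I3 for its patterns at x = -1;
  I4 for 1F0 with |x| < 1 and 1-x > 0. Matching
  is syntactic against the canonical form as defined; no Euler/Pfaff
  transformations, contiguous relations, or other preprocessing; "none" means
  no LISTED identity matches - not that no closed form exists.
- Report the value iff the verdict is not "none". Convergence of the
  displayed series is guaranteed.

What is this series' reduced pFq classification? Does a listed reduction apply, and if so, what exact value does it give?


The tell: t_0 being -\frac{7}{4}, the product of the first k integers (C = -7/4) is k!.
Step ratio: r(k) = -\frac{9}{2} * (k-11) (k+\frac{4}{3}) / [(k-\frac{7}{4}) (k+1)] - rational in k, leading ratio -\frac{9}{2}; with t_0 = -\frac{7}{4}, classification follows.

x = -\frac{9}{2} here; the reduced form reads 2F1, upper {-11, \frac{4}{3}}, lower {-\frac{7}{4}}, C = -\frac{7}{4}. Verdict: terminating. (-11)_k vanishes past k = 11, leaving a 12-term sum, computed directly. Value: -\frac{1070353838566723}{1972}.


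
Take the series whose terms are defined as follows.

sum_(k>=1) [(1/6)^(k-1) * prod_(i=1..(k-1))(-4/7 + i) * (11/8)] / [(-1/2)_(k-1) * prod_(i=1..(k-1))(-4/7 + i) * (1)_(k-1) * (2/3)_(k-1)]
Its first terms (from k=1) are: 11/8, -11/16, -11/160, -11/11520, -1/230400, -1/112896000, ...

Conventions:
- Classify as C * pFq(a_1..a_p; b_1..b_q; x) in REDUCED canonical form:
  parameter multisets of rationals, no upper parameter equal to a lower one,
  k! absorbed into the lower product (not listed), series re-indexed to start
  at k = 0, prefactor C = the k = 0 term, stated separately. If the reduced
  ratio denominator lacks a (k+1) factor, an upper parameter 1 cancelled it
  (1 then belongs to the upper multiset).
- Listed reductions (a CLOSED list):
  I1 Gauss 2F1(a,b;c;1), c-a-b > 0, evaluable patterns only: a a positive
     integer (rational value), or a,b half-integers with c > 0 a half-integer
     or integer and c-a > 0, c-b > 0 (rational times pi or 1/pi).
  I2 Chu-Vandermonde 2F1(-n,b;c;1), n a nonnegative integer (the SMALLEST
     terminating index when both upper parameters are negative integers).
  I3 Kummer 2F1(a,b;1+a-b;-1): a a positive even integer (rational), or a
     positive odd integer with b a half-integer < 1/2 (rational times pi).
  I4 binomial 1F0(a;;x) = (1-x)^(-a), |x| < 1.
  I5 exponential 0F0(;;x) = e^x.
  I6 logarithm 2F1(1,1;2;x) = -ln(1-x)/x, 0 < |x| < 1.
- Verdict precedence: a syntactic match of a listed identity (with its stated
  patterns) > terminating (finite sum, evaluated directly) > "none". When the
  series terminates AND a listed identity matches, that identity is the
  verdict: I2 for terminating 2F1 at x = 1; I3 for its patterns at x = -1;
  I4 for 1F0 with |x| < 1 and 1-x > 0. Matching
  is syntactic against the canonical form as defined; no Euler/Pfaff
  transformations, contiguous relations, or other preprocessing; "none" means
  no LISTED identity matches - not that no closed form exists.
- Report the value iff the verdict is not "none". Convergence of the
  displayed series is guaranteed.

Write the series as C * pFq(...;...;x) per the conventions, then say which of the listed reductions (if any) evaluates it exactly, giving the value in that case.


Key observation: t_0 = 11/8 here, and the parameter 3/7 appears in both the upper and lower lists and cancels.
Term ratio: r(k) = (1/6) * 1 / [(k-1/2) (k+2/3) (k+1)] - poly over poly, x = (1/6) from leading terms; C = 11/8 at k = 0.

Classification (C = 11/8): 0F2 with upper {-}, lower {-1/2, 2/3}, argument x = 1/6. Verdict: none (x = 1/6): each listed identity misses the multisets {-} ; {-1/2, 2/3}.


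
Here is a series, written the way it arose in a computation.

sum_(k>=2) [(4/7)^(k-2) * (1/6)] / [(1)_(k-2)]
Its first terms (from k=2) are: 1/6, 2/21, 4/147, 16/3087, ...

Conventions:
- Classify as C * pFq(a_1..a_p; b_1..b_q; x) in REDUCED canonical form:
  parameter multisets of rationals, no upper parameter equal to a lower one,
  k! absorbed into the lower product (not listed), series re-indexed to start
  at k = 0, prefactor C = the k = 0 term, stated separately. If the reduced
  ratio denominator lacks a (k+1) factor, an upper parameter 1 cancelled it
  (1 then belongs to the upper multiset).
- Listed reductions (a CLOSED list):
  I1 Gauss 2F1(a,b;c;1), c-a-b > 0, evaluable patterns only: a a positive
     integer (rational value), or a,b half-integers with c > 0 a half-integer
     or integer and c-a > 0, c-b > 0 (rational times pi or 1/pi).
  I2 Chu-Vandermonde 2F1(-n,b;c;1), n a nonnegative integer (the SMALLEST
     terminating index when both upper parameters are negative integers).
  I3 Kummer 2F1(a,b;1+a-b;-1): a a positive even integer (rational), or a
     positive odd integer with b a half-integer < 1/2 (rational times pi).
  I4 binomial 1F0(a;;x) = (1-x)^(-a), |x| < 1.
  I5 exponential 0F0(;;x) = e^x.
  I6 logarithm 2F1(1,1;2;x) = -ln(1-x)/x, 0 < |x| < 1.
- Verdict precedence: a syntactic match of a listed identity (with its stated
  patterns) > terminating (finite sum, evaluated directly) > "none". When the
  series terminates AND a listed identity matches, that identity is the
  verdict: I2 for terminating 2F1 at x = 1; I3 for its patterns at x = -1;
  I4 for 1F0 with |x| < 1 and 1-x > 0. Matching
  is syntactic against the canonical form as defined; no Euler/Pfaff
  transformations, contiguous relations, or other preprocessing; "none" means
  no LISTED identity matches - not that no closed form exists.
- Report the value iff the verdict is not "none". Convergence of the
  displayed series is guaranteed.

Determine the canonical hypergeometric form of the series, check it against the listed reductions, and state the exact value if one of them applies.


Prefactor 1/6, argument 4/7: 0F0 with upper {-} over lower {-}. Verdict (x = 4/7): the I5 exponential reduction applies (the 0F0 exponential series at x = 4/7). Sum: (1/6) * e^(4/7).

Structural cue: with t_0 = 1/6, (1)_k (prefactor 1/6) is k! itself.
Adjacent-term ratio: r(k) = (4/7) * 1 / [(k+1)] - rational; roots negated = parameters, x = (4/7), C = 1/6.


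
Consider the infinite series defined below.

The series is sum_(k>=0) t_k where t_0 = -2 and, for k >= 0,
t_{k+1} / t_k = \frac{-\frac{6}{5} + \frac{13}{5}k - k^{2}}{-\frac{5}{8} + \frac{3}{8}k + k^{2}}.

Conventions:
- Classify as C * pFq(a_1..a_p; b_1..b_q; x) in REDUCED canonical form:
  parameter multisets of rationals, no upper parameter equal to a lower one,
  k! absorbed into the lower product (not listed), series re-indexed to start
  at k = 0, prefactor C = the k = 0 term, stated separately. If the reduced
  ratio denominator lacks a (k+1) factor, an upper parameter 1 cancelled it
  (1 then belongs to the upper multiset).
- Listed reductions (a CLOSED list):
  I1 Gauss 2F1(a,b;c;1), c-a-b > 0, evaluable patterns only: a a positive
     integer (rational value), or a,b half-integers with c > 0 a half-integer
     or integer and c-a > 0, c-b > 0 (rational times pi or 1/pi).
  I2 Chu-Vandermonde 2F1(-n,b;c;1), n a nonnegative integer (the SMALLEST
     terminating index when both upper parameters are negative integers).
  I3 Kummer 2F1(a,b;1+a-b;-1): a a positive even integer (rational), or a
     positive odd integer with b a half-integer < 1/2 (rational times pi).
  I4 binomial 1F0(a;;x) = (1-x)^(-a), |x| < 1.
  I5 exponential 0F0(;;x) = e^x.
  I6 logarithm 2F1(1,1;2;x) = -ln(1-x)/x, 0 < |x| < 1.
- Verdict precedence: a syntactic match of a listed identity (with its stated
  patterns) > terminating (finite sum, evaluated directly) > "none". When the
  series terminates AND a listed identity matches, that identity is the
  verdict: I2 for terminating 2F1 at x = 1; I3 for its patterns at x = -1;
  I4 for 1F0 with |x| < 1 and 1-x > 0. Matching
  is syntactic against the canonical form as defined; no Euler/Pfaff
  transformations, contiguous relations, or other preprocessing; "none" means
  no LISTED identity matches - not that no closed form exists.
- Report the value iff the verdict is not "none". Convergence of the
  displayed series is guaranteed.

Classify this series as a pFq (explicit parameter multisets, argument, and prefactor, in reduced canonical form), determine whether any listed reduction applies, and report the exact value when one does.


The series (x = -1) is 2F1: upper {-2, -\frac{3}{5}}, lower {-\frac{5}{8}}, prefactor -2. Verdict: terminating. (-2)_k vanishes past k = 2, leaving a 3-term sum, computed directly. Hence: -\frac{986}{125}.

Key observation: with t_0 = -2, factor the ratio over Q (C = -2, x = -1): negated roots = parameters.
Ratio: r(k) = -1 * (k-2) (k-\frac{3}{5}) / [(k-\frac{5}{8}) (k+1)] ; factor over Q: parameters, x = -1, and C = -2.


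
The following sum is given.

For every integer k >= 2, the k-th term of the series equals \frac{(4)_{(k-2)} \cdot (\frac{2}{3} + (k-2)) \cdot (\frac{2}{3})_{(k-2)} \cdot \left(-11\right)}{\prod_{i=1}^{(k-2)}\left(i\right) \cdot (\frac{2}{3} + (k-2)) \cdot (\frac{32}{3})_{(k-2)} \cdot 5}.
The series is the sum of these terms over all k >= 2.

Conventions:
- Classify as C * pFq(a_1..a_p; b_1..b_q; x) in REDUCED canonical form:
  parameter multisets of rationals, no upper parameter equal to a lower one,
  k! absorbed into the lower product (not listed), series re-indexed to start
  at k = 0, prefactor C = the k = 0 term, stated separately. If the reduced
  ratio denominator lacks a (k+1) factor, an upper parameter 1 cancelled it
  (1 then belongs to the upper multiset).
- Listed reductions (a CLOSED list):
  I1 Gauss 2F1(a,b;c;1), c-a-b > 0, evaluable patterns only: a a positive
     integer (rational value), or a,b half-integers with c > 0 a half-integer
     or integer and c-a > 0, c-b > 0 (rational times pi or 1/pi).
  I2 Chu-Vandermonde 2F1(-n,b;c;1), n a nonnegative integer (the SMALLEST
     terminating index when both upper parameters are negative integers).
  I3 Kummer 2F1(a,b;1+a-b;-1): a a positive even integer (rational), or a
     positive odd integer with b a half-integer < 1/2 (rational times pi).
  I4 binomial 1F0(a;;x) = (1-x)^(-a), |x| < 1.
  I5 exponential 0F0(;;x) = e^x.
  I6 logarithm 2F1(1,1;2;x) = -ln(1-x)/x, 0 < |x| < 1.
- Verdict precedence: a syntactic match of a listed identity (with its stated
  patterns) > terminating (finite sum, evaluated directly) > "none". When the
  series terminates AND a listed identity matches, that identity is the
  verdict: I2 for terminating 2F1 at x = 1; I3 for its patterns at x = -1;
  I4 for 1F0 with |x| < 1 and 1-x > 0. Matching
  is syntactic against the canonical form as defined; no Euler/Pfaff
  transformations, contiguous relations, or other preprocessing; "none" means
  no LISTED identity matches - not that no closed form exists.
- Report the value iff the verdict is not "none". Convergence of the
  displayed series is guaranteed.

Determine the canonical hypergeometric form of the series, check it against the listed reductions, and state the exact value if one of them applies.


Key observation: x = 1 and striking the common factor k + 2/3 reduces the term (C = -11/5, x = 1).
Consecutive-term ratio: r(k) = 1 * (k+\frac{2}{3}) (k+4) / [(k+\frac{32}{3}) (k+1)] - rational; roots negated = parameters, x = 1, C = -\frac{11}{5}.

With C = -\frac{11}{5}: the canonical form is 2F1(\frac{2}{3}, 4; \frac{32}{3}; 1). Verdict: Gauss (I1, integer-parameter pattern) matches (x = 1: the Gamma ratio telescopes since c-a-b = 6 > 0 and a = 4 in Z>0). Hence: -\frac{95381}{30618}.


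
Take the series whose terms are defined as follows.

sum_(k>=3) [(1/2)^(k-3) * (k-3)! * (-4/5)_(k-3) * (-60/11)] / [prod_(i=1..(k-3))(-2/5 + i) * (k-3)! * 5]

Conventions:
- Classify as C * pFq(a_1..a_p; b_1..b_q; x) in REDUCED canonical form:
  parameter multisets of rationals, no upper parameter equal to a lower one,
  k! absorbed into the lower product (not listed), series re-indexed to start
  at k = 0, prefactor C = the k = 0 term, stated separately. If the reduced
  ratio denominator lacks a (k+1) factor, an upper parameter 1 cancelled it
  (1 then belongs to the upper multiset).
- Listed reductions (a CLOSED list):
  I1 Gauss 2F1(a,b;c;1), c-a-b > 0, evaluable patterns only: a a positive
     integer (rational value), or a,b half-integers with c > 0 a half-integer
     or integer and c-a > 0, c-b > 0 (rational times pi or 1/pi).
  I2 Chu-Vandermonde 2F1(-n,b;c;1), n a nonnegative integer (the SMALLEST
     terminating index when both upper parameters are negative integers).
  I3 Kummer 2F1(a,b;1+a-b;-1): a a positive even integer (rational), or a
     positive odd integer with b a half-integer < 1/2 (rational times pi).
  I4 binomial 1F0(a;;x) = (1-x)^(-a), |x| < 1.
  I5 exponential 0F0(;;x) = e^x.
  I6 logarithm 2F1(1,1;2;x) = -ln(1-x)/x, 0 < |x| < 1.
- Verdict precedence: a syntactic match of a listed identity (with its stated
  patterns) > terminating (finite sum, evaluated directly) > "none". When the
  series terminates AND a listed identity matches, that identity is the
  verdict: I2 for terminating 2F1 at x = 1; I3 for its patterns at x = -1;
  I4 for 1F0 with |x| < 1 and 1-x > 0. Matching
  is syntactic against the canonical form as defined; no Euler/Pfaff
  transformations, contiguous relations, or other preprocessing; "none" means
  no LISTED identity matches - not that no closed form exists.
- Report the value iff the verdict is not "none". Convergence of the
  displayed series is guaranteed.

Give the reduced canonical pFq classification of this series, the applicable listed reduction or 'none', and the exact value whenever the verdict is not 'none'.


Reduced: x = 1/2, 2F1, upper = {-4/5, 1}, lower = {3/5}, C = -12/11. Verdict: none - at argument 1/2 the multisets {-4/5, 1} ; {3/5} match no listed identity.

The tell: x = (1/2) and the factorial ratio (C = -12/11, x = 1/2) (k+a-1)!/(a-1)! is a rising factorial (a)_k.
Consecutive-term ratio: r(k) = (1/2) * (k-4/5) (k+1) / [(k+3/5) (k+1)] - poly over poly, x = (1/2) from leading terms; C = -12/11 at k = 0.


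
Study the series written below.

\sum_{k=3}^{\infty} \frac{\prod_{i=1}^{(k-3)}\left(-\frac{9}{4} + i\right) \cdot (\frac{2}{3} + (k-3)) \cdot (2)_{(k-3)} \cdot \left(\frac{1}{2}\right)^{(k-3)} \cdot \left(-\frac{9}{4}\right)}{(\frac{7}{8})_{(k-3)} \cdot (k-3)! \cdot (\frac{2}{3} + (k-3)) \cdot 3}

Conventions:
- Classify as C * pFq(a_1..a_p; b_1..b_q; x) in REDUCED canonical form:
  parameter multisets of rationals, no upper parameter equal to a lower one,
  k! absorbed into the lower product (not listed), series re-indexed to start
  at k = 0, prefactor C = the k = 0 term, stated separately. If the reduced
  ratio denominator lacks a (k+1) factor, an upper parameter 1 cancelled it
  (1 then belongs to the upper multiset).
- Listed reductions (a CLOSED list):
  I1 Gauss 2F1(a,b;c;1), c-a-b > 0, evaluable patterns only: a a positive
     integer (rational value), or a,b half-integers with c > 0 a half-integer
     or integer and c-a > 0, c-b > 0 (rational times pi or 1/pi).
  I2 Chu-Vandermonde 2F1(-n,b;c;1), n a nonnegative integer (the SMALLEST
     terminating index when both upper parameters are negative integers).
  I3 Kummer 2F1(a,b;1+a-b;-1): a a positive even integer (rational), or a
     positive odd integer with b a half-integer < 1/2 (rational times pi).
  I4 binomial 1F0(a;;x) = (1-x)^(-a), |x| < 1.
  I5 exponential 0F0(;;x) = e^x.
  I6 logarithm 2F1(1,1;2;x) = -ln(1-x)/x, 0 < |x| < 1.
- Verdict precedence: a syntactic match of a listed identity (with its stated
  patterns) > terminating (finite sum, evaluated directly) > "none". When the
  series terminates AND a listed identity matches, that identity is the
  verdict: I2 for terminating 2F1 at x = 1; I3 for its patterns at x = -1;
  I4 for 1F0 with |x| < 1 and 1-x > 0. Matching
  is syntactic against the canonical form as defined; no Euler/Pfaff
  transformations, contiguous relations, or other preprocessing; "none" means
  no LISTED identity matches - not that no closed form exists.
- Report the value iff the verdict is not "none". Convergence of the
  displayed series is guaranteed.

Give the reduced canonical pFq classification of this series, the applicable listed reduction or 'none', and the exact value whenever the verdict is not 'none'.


The series (x = \frac{1}{2}) is 2F1: upper {-\frac{5}{4}, 2}, lower {\frac{7}{8}}, prefactor -\frac{3}{4}. Verdict: none. A 2F1 with upper {-\frac{5}{4}, 2} fits none of I1-I6 at x = \frac{1}{2}; the sum runs forever.

Key observation: with t_0 = -\frac{3}{4}, the constant factors (C = -3/4) combine into one prefactor.
Consecutive-term ratio: r(k) = \frac{1}{2} * (k-\frac{5}{4}) (k+2) / [(k+\frac{7}{8}) (k+1)] ; factor over Q: parameters, x = \frac{1}{2}, and C = -\frac{3}{4}.


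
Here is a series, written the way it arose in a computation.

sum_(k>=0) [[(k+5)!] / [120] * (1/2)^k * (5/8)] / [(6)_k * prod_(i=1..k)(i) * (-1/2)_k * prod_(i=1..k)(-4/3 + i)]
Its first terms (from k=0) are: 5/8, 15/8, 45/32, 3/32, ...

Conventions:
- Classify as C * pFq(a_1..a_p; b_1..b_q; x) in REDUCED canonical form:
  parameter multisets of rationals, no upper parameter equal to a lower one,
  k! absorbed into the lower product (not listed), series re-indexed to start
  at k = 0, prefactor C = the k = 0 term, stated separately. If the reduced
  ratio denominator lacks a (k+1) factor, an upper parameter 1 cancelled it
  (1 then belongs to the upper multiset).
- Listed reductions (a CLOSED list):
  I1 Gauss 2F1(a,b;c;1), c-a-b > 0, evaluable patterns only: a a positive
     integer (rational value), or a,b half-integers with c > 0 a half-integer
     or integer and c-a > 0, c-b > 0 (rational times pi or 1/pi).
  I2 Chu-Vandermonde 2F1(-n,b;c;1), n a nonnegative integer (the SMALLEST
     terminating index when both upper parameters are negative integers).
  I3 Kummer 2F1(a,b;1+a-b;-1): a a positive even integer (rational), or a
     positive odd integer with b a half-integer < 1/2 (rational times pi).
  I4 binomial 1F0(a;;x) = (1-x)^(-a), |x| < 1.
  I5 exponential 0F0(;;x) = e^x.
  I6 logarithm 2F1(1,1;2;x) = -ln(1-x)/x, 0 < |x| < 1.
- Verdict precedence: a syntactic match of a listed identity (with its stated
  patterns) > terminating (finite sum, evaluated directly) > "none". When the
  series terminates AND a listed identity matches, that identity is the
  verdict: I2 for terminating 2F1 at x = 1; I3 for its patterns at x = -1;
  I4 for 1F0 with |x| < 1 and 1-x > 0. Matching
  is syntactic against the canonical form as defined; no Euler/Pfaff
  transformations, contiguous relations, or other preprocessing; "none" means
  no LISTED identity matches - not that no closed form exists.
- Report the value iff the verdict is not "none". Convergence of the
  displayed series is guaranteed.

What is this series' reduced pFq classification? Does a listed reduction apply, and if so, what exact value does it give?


Prefactor 5/8, argument 1/2: 0F2 with upper {-} over lower {-1/2, -1/3}. Verdict: none (x = 1/2): each listed identity misses the multisets {-} ; {-1/2, -1/3}.

First insight: t_0 being 5/8, the parameter 6 appears in both the upper and lower lists and cancels.
Adjacent-term ratio: r(k) = (1/2) * 1 / [(k-1/2) (k-1/3) (k+1)] - rational in k. x = (1/2); t_0 = 5/8; negate the roots.


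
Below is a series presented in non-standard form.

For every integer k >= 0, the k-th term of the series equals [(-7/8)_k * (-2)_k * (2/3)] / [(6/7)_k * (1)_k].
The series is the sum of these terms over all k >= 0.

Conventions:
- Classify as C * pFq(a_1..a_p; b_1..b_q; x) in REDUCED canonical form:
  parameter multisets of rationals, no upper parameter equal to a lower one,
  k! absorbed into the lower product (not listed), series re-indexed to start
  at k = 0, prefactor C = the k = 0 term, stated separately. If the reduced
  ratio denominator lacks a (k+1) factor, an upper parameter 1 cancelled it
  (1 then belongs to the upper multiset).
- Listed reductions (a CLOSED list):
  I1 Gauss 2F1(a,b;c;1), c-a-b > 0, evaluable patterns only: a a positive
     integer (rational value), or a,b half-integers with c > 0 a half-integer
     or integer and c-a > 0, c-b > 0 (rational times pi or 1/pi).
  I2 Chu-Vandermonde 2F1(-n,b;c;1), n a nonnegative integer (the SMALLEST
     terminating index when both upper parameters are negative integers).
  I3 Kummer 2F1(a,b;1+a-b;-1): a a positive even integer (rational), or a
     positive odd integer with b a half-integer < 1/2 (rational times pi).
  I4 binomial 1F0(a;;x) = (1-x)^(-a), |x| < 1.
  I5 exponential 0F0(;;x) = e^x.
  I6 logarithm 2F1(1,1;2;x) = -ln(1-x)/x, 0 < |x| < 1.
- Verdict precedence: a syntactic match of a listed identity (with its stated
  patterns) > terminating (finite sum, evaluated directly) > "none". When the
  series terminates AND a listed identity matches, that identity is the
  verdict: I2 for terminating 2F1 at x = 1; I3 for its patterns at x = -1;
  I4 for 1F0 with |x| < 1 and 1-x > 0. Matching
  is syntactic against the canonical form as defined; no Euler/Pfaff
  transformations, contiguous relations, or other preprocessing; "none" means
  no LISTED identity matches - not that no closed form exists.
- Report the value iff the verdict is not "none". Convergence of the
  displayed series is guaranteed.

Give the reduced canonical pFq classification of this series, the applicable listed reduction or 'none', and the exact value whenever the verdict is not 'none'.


Reduced: x = 1, 2F1, upper = {-2, -7/8}, lower = {6/7}, C = 2/3. Verdict: Vandermonde's identity (I2) applies (terminating 2F1 at x = 1 with n = 2, b = -7/8, c = 6/7). Sum: 1649/832.

Key step: t_0 being 2/3, (1)_k (prefactor 2/3) is k! itself.
Term ratio: r(k) = 1 * (k-2) (k-7/8) / [(k+6/7) (k+1)] - rational; roots negated = parameters, x = 1, C = 2/3.


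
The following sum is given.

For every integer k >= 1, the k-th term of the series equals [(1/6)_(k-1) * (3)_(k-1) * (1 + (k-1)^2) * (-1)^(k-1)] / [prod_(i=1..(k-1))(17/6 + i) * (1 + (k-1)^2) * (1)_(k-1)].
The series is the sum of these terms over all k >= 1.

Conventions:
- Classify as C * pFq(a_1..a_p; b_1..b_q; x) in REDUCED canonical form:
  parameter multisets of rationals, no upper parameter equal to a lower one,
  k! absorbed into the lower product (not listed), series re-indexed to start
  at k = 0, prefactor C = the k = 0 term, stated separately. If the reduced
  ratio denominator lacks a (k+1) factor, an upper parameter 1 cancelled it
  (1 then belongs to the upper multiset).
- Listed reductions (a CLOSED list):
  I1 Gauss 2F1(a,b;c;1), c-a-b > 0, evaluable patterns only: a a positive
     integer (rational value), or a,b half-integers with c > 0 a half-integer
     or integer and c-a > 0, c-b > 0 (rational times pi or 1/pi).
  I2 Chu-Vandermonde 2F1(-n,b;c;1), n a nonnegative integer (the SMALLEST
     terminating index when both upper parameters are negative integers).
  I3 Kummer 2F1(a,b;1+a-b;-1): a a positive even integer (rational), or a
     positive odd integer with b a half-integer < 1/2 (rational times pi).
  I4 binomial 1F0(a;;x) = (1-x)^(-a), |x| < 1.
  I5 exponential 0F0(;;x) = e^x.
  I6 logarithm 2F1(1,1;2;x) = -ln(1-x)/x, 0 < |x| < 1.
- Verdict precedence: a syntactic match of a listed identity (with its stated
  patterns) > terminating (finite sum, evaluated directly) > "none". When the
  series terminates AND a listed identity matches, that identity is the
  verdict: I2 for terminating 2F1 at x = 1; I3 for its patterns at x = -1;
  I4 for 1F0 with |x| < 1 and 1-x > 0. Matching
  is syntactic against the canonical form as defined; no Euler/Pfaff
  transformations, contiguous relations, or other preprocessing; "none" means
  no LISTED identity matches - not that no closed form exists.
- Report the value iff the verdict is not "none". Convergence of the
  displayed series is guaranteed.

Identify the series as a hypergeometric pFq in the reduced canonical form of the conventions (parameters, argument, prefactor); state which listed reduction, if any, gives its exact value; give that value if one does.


At argument -1: a 2F1 with upper {1/6, 3}, lower {23/6}, scaled by C = 1. Verdict: none. A 2F1 with upper {1/6, 3} fits none of I1-I6 at x = -1; the sum runs forever.

The tell: x = (-1) and the lower running product (prefactor 1) is a rising factorial.
Adjacent-term ratio: r(k) = (-1) * (k+1/6) (k+3) / [(k+23/6) (k+1)] - rational in k, leading ratio (-1); with t_0 = 1, classification follows.


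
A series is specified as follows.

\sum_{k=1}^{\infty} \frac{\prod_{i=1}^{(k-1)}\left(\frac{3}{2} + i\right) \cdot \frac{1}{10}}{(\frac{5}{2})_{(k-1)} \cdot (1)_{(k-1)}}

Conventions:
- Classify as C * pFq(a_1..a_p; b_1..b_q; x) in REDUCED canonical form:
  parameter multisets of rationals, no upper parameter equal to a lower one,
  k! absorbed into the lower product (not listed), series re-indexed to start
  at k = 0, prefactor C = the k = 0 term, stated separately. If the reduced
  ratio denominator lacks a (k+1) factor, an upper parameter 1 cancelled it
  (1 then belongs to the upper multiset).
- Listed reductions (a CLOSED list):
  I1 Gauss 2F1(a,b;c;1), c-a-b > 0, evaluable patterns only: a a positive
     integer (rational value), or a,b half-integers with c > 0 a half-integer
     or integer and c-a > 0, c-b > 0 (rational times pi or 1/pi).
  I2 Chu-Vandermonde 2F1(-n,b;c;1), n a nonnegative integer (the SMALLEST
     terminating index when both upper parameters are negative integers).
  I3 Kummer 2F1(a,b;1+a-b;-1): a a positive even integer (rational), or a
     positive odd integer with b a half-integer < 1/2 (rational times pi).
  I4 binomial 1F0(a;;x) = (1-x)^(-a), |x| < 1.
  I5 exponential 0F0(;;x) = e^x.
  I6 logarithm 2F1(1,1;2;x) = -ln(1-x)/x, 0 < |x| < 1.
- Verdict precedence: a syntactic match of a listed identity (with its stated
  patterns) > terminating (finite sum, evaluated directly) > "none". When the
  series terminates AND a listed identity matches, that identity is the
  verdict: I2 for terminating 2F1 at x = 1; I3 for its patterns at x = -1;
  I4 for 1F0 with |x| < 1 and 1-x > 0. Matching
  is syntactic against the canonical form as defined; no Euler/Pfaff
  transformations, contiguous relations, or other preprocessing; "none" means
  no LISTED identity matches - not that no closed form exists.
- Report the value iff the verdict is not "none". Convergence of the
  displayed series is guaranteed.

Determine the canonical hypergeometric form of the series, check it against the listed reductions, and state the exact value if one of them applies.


Structural cue: x = 1 and the running product (prefactor 1/10) telescopes to a rising factorial.
Term ratio: r(k) = 1 * 1 / [(k+1)] - rational in k, leading ratio 1; with t_0 = \frac{1}{10}, classification follows.

This is \frac{1}{10} * 0F0(-; -; 1) in reduced canonical form. Verdict: exponential (I5) applies (the 0F0 exponential series at x = 1). Exact value: \frac{1}{10} \cdot e^{1}.


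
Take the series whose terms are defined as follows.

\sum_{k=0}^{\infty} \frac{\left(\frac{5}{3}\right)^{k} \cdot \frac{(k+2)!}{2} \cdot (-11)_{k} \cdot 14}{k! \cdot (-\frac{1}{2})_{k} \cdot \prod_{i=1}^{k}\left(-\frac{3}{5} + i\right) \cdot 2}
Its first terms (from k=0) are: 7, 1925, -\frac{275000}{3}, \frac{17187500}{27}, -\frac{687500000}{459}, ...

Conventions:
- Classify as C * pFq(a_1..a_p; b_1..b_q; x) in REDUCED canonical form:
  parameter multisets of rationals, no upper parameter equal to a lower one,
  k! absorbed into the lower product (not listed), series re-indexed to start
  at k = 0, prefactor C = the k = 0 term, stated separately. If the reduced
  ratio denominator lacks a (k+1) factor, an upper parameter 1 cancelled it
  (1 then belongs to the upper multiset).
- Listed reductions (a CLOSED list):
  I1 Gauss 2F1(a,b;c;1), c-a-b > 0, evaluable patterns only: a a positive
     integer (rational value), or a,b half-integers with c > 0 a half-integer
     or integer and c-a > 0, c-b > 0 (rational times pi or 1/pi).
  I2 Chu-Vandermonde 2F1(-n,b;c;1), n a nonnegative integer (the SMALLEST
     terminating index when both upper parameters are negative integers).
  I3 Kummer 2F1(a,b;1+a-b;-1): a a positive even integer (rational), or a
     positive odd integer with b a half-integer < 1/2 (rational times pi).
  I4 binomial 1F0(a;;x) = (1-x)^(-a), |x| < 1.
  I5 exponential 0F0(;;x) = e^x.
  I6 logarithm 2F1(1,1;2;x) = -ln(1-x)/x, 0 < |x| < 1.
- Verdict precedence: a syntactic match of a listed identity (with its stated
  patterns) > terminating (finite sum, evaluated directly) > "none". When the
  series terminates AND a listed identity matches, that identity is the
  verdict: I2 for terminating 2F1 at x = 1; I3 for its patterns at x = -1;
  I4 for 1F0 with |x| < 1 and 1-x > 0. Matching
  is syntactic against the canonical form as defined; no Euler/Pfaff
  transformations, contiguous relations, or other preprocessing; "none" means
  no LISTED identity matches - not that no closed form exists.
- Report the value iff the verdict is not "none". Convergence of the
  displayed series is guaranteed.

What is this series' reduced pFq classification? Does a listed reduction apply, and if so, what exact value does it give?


At argument \frac{5}{3}: a 2F2 with upper {-11, 3}, lower {-\frac{1}{2}, \frac{2}{5}}, scaled by C = 7. Verdict: terminating (-11 upstairs). 12 nonzero terms in all; added directly. Value: -\frac{1433325158353635472424}{137152561804301043}.

Structural cue: with t_0 = 7, the factorial ratio (prefactor 7) (k+a-1)!/(a-1)! is a rising factorial (a)_k.
Consecutive-term ratio: r(k) = \frac{5}{3} * (k-11) (k+3) / [(k-\frac{1}{2}) (k+\frac{2}{5}) (k+1)] - rational in k. x = \frac{5}{3}; t_0 = 7; negate the roots.


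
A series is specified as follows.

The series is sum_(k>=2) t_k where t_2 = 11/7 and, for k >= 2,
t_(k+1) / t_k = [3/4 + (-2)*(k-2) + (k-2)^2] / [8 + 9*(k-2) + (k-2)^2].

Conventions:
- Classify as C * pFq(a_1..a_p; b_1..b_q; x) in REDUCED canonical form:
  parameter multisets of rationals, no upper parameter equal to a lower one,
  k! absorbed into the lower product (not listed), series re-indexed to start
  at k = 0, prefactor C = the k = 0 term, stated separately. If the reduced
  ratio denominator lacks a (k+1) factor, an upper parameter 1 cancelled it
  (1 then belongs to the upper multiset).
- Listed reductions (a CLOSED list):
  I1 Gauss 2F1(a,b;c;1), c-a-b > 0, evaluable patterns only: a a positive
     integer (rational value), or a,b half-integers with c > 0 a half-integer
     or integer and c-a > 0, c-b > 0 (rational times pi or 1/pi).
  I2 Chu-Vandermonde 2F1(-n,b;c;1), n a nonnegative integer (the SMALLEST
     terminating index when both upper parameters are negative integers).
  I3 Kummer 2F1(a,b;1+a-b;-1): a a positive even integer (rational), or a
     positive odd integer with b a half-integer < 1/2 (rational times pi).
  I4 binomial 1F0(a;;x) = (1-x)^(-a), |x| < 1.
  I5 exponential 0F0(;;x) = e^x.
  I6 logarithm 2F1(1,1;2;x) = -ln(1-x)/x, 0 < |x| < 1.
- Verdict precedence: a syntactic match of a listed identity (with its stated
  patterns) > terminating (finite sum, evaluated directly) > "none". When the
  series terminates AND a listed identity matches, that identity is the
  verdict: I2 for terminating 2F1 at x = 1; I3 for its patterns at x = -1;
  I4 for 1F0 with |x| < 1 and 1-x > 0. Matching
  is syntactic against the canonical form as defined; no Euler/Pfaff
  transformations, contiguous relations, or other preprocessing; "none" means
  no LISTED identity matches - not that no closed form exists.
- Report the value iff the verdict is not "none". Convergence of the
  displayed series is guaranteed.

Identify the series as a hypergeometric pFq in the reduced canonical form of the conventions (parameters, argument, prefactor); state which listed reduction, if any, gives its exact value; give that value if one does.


At argument 1: a 2F1 with upper {-3/2, -1/2}, lower {8}, scaled by C = 11/7. Verdict: the half-integer Gauss pattern (I1) fires (x = 1; upper {-3/2, -1/2} half-integers, c = 8 in the evaluable pattern). Hence: (268435456/49774725) / pi.

Structural cue: with t_0 = 11/7, roots of the ratio polynomials (C = 11/7, x = 1) are the negated parameters.
Adjacent-term ratio: r(k) = 1 * (k-3/2) (k-1/2) / [(k+8) (k+1)] - rational; roots negated = parameters, x = 1, C = 11/7.
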